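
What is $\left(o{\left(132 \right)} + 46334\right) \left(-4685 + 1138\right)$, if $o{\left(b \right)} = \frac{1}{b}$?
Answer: $- \frac{21693767683}{132} \approx -1.6435 \cdot 10^{8}$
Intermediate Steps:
$\left(o{\left(132 \right)} + 46334\right) \left(-4685 + 1138\right) = \left(\frac{1}{132} + 46334\right) \left(-4685 + 1138\right) = \left(\frac{1}{132} + 46334\right) \left(-3547\right) = \frac{6116089}{132} \left(-3547\right) = - \frac{21693767683}{132}$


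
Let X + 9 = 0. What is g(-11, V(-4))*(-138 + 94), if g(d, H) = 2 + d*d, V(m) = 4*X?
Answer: -5412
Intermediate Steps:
X = -9 (X = -9 + 0 = -9)
V(m) = -36 (V(m) = 4*(-9) = -36)
g(d, H) = 2 + d²
g(-11, V(-4))*(-138 + 94) = (2 + (-11)²)*(-138 + 94) = (2 + 121)*(-44) = 123*(-44) = -5412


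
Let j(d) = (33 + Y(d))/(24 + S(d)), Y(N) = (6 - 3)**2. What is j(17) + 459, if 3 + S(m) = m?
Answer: 8742/19 ≈ 460.11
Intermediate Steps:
S(m) = -3 + m
Y(N) = 9 (Y(N) = 3**2 = 9)
j(d) = 42/(21 + d) (j(d) = (33 + 9)/(24 + (-3 + d)) = 42/(21 + d))
j(17) + 459 = 42/(21 + 17) + 459 = 42/38 + 459 = 42*(1/38) + 459 = 21/19 + 459 = 8742/19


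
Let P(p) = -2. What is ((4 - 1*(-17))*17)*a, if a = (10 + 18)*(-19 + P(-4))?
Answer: -209916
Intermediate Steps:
a = -588 (a = (10 + 18)*(-19 - 2) = 28*(-21) = -588)
((4 - 1*(-17))*17)*a = ((4 - 1*(-17))*17)*(-588) = ((4 + 17)*17)*(-588) = (21*17)*(-588) = 357*(-588) = -209916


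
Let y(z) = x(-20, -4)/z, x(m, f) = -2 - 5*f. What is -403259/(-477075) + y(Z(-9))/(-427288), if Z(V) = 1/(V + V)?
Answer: 43115575973/50962105650 ≈ 0.84603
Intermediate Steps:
Z(V) = 1/(2*V)
y(z) = 18/z (y(z) = (-2 - 5*(-4))/z = (-2 + 20)/z = 18/z)
-403259/(-477075) + y(Z(-9))/(-427288) = -403259/(-477075) + (18/(((½)/(-9))))/(-427288) = -403259*(-1/477075) + (18/(((½)*(-⅑))))*(-1/427288) = 403259/477075 + (18/(-1/18))*(-1/427288) = 403259/477075 + (18*(-18))*(-1/427288) = 403259/477075 - 324*(-1/427288) = 403259/477075 + 81/106822 = 43115575973/50962105650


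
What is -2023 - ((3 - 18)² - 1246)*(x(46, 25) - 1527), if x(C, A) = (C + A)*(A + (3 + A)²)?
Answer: 57084129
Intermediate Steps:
x(C, A) = (A + C)*(A + (3 + A)²)
-2023 - ((3 - 18)² - 1246)*(x(46, 25) - 1527) = -2023 - ((3 - 18)² - 1246)*((25² + 25*46 + 25*(3 + 25)² + 46*(3 + 25)²) - 1527) = -2023 - ((-15)² - 1246)*((625 + 1150 + 25*28² + 46*28²) - 1527) = -2023 - (225 - 1246)*((625 + 1150 + 25*784 + 46*784) - 1527) = -2023 - (-1021)*((625 + 1150 + 19600 + 36064) - 1527) = -2023 - (-1021)*(57439 - 1527) = -2023 - (-1021)*55912 = -2023 - 1*(-57086152) = -2023 + 57086152 = 57084129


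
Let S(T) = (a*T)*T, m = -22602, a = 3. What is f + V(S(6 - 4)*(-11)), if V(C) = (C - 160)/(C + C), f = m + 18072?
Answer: -298907/66 ≈ -4528.9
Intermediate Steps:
f = -4530 (f = -22602 + 18072 = -4530)
S(T) = 3*T² (S(T) = (3*T)*T = 3*T²)
V(C) = (-160 + C)/(2*C) (V(C) = (-160 + C)/((2*C)) = (-160 + C)*(1/(2*C)) = (-160 + C)/(2*C))
f + V(S(6 - 4)*(-11)) = -4530 + (-160 + (3*(6 - 4)²)*(-11))/(2*(((3*(6 - 4)²)*(-11)))) = -4530 + (-160 + (3*2²)*(-11))/(2*(((3*2²)*(-11)))) = -4530 + (-160 + (3*4)*(-11))/(2*(((3*4)*(-11)))) = -4530 + (-160 + 12*(-11))/(2*((12*(-11)))) = -4530 + (½)*(-160 - 132)/(-132) = -4530 + (½)*(-1/132)*(-292) = -4530 + 73/66 = -298907/66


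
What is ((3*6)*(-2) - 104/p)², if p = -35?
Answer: 1336336/1225 ≈ 1090.9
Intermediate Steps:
((3*6)*(-2) - 104/p)² = ((3*6)*(-2) - 104/(-35))² = (18*(-2) - 104*(-1/35))² = (-36 + 104/35)² = (-1156/35)² = 1336336/1225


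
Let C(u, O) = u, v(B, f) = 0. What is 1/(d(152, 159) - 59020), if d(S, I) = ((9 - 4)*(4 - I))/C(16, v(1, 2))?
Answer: -16/945095 ≈ -1.6930e-5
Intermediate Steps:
d(S, I) = 5/4 - 5*I/16 (d(S, I) = ((9 - 4)*(4 - I))/16 = (5*(4 - I))*(1/16) = (20 - 5*I)*(1/16) = 5/4 - 5*I/16)
1/(d(152, 159) - 59020) = 1/((5/4 - 5/16*159) - 59020) = 1/((5/4 - 795/16) - 59020) = 1/(-775/16 - 59020) = 1/(-945095/16) = -16/945095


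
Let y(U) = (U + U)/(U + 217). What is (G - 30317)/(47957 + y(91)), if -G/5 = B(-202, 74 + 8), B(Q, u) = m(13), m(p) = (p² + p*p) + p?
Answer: -705584/1055067 ≈ -0.66876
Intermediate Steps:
m(p) = p + 2*p² (m(p) = (p² + p²) + p = 2*p² + p = p + 2*p²)
B(Q, u) = 351 (B(Q, u) = 13*(1 + 2*13) = 13*(1 + 26) = 13*27 = 351)
G = -1755 (G = -5*351 = -1755)
y(U) = 2*U/(217 + U) (y(U) = (2*U)/(217 + U) = 2*U/(217 + U))
(G - 30317)/(47957 + y(91)) = (-1755 - 30317)/(47957 + 2*91/(217 + 91)) = -32072/(47957 + 2*91/308) = -32072/(47957 + 2*91*(1/308)) = -32072/(47957 + 13/22) = -32072/1055067/22 = -32072*22/1055067 = -705584/1055067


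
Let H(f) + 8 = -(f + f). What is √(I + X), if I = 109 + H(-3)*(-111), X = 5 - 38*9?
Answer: I*√6 ≈ 2.4495*I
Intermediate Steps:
H(f) = -8 - 2*f (H(f) = -8 - (f + f) = -8 - 2*f)
X = -337 (X = 5 - 342 = -337)
I = 331 (I = 109 + (-8 - 2*(-3))*(-111) = 109 + (-8 + 6)*(-111) = 109 - 2*(-111) = 109 + 222 = 331)
√(I + X) = √(331 - 337) = √(-6) = I*√6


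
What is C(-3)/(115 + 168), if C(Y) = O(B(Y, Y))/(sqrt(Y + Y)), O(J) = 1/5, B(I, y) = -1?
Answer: -I*sqrt(6)/8490 ≈ -0.00028851*I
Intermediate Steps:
O(J) = 1/5
C(Y) = sqrt(2)/(10*sqrt(Y)) (C(Y) = 1/(5*(sqrt(Y + Y))) = 1/(5*(sqrt(2*Y))) = 1/(5*((sqrt(2)*sqrt(Y)))) = (sqrt(2)/(2*sqrt(Y)))/5 = sqrt(2)/(10*sqrt(Y)))
C(-3)/(115 + 168) = (sqrt(2)/(10*sqrt(-3)))/(115 + 168) = (sqrt(2)*(-I*sqrt(3)/3)/10)/283 = (-I*sqrt(6)/30)/283 = -I*sqrt(6)/8490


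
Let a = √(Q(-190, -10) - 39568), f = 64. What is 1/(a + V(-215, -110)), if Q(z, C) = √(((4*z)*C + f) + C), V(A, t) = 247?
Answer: 1/(247 + I*√(39568 - √7654)) ≈ 0.002458 - 0.0019773*I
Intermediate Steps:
Q(z, C) = √(64 + C + 4*C*z) (Q(z, C) = √(((4*z)*C + 64) + C) = √((4*C*z + 64) + C) = √((64 + 4*C*z) + C) = √(64 + C + 4*C*z))
a = √(-39568 + √7654) (a = √(√(64 - 10 + 4*(-10)*(-190)) - 39568) = √(√(64 - 10 + 7600) - 39568) = √(√7654 - 39568) = √(-39568 + √7654) ≈ 198.7*I)
1/(a + V(-215, -110)) = 1/(√(-39568 + √7654) + 247) = 1/(247 + √(-39568 + √7654))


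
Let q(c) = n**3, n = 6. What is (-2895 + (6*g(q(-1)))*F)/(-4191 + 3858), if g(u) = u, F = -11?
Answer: 5717/111 ≈ 51.505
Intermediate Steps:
q(c) = 216 (q(c) = 6**3 = 216)
(-2895 + (6*g(q(-1)))*F)/(-4191 + 3858) = (-2895 + (6*216)*(-11))/(-4191 + 3858) = (-2895 + 1296*(-11))/(-333) = (-2895 - 14256)*(-1/333) = -17151*(-1/333) = 5717/111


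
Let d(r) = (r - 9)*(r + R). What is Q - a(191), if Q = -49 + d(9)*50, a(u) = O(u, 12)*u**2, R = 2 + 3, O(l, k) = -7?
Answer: 255318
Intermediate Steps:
R = 5
d(r) = (-9 + r)*(5 + r) (d(r) = (r - 9)*(r + 5) = (-9 + r)*(5 + r))
a(u) = -7*u**2
Q = -49 (Q = -49 + (-45 + 9**2 - 4*9)*50 = -49 + (-45 + 81 - 36)*50 = -49 + 0*50 = -49 + 0 = -49)
Q - a(191) = -49 - (-7)*191**2 = -49 - (-7)*36481 = -49 - 1*(-255367) = -49 + 255367 = 255318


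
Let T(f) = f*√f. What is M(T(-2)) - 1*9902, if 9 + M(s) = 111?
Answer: -9800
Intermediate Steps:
T(f) = f^(3/2)
M(s) = 102 (M(s) = -9 + 111 = 102)
M(T(-2)) - 1*9902 = 102 - 1*9902 = 102 - 9902 = -9800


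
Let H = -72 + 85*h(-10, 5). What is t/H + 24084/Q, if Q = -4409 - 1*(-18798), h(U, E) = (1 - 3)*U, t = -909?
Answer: 26129151/23425292 ≈ 1.1154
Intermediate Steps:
h(U, E) = -2*U
H = 1628 (H = -72 + 85*(-2*(-10)) = -72 + 85*20 = -72 + 1700 = 1628)
Q = 14389 (Q = -4409 + 18798 = 14389)
t/H + 24084/Q = -909/1628 + 24084/14389 = 26129151/23425292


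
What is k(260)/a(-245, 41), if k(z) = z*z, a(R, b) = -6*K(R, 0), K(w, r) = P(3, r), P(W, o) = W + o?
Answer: -33800/9 ≈ -3755.6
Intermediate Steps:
K(w, r) = 3 + r
a(R, b) = -18 (a(R, b) = -6*(3 + 0) = -6*3 = -18)
k(z) = z**2
k(260)/a(-245, 41) = 260**2/(-18) = 67600*(-1/18) = -33800/9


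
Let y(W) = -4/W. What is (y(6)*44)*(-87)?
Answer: 2552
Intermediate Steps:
(y(6)*44)*(-87) = (-4/6*44)*(-87) = (-4*1/6*44)*(-87) = -2/3*44*(-87) = -88/3*(-87) = 2552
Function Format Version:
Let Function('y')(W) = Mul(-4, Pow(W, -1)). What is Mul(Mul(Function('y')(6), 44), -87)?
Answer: 2552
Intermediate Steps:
Mul(Mul(Function('y')(6), 44), -87) = Mul(Mul(Mul(-4, Pow(6, -1)), 44), -87) = Mul(Mul(Mul(-4, Rational(1, 6)), 44), -87) = Mul(Mul(Rational(-2, 3), 44), -87) = Mul(Rational(-88, 3), -87) = 2552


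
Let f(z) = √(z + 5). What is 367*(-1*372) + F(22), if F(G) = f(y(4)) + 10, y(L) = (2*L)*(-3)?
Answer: -136514 + I*√19 ≈ -1.3651e+5 + 4.3589*I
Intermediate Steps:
y(L) = -6*L
f(z) = √(5 + z)
F(G) = 10 + I*√19 (F(G) = √(5 - 6*4) + 10 = √(5 - 24) + 10 = √(-19) + 10 = I*√19 + 10 = 10 + I*√19)
367*(-1*372) + F(22) = 367*(-1*372) + (10 + I*√19) = 367*(-372) + (10 + I*√19) = -136524 + (10 + I*√19) = -136514 + I*√19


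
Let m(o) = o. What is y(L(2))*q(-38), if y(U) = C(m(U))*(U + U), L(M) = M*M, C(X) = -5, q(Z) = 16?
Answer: -640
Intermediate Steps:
L(M) = M**2
y(U) = -10*U (y(U) = -5*(U + U) = -10*U)
y(L(2))*q(-38) = -10*2**2*16 = -10*4*16 = -40*16 = -640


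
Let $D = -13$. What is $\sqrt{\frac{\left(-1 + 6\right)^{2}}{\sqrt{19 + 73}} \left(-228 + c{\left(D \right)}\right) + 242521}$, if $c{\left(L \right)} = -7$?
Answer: $\frac{\sqrt{513174436 - 270250 \sqrt{23}}}{46} \approx 491.84$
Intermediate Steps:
$\sqrt{\frac{\left(-1 + 6\right)^{2}}{\sqrt{19 + 73}} \left(-228 + c{\left(D \right)}\right) + 242521} = \sqrt{\frac{\left(-1 + 6\right)^{2}}{\sqrt{19 + 73}} \left(-228 - 7\right) + 242521} = \sqrt{\frac{5^{2}}{\sqrt{92}} \left(-235\right) + 242521} = \sqrt{\frac{25}{2 \sqrt{23}} \left(-235\right) + 242521} = \sqrt{25 \frac{\sqrt{23}}{46} \left(-235\right) + 242521} = \sqrt{\frac{25 \sqrt{23}}{46} \left(-235\right) + 242521} = \sqrt{- \frac{5875 \sqrt{23}}{46} + 242521} = \sqrt{242521 - \frac{5875 \sqrt{23}}{46}}$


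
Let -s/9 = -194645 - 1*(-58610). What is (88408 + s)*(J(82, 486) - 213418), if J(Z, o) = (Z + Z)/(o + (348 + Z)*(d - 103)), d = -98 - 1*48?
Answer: -7465109232705887/26646 ≈ -2.8016e+11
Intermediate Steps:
d = -146 (d = -98 - 48 = -146)
J(Z, o) = 2*Z/(-86652 + o - 249*Z) (J(Z, o) = (Z + Z)/(o + (348 + Z)*(-146 - 103)) = (2*Z)/(o + (348 + Z)*(-249)) = (2*Z)/(o + (-86652 - 249*Z)) = (2*Z)/(-86652 + o - 249*Z) = 2*Z/(-86652 + o - 249*Z))
s = 1224315 (s = -9*(-194645 - 1*(-58610)) = -9*(-194645 + 58610) = -9*(-136035) = 1224315)
(88408 + s)*(J(82, 486) - 213418) = (88408 + 1224315)*(2*82/(-86652 + 486 - 249*82) - 213418) = 1312723*(2*82/(-86652 + 486 - 20418) - 213418) = 1312723*(2*82/(-106584) - 213418) = 1312723*(2*82*(-1/106584) - 213418) = 1312723*(-41/26646 - 213418) = 1312723*(-5686736069/26646) = -7465109232705887/26646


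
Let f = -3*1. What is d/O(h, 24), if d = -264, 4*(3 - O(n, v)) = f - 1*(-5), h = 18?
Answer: -528/5 ≈ -105.60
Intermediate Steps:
f = -3
O(n, v) = 5/2 (O(n, v) = 3 - (-3 - 1*(-5))/4 = 3 - (-3 + 5)/4 = 3 - ¼*2 = 3 - ½ = 5/2)
d/O(h, 24) = -264/5/2 = -264*⅖ = -528/5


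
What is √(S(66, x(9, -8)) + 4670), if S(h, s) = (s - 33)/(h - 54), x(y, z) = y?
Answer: 2*√1167 ≈ 68.323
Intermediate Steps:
S(h, s) = (-33 + s)/(-54 + h)
√(S(66, x(9, -8)) + 4670) = √((-33 + 9)/(-54 + 66) + 4670) = √(-24/12 + 4670) = √((1/12)*(-24) + 4670) = √(-2 + 4670) = √4668 = 2*√1167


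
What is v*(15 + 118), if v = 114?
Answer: 15162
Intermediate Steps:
v*(15 + 118) = 114*(15 + 118) = 114*133 = 15162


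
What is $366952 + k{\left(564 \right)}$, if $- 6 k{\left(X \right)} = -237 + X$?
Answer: $\frac{733795}{2} \approx 3.669 \cdot 10^{5}$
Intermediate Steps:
$k{\left(X \right)} = \frac{79}{2} - \frac{X}{6}$ ($k{\left(X \right)} = - \frac{-237 + X}{6} = \frac{79}{2} - \frac{X}{6}$)
$366952 + k{\left(564 \right)} = 366952 + \left(\frac{79}{2} - 94\right) = 366952 - \frac{109}{2} = \frac{733795}{2}$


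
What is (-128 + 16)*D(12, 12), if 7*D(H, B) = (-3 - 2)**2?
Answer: -400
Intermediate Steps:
D(H, B) = 25/7 (D(H, B) = (-3 - 2)**2/7 = (1/7)*(-5)**2 = (1/7)*25 = 25/7)
(-128 + 16)*D(12, 12) = (-128 + 16)*(25/7) = -112*25/7 = -400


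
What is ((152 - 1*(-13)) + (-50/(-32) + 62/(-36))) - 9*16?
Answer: 3001/144 ≈ 20.840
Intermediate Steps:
((152 - 1*(-13)) + (-50/(-32) + 62/(-36))) - 9*16 = ((152 + 13) + (-50*(-1/32) + 62*(-1/36))) - 144 = (165 + (25/16 - 31/18)) - 144 = (165 - 23/144) - 144 = 23737/144 - 144 = 3001/144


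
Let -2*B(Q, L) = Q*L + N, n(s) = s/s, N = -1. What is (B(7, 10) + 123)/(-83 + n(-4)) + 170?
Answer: 27703/164 ≈ 168.92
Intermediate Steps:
n(s) = 1
B(Q, L) = 1/2 - L*Q/2 (B(Q, L) = -(Q*L - 1)/2 = -(L*Q - 1)/2 = -(-1 + L*Q)/2 = 1/2 - L*Q/2)
(B(7, 10) + 123)/(-83 + n(-4)) + 170 = ((1/2 - 1/2*10*7) + 123)/(-83 + 1) + 170 = ((1/2 - 35) + 123)/(-82) + 170 = (-69/2 + 123)*(-1/82) + 170 = (177/2)*(-1/82) + 170 = -177/164 + 170 = 27703/164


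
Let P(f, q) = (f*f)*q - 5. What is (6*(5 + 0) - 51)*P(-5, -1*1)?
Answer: 630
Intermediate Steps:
P(f, q) = -5 + q*f² (P(f, q) = f²*q - 5 = q*f² - 5 = -5 + q*f²)
(6*(5 + 0) - 51)*P(-5, -1*1) = (6*(5 + 0) - 51)*(-5 - 1*1*(-5)²) = (6*5 - 51)*(-5 - 1*25) = (30 - 51)*(-5 - 25) = -21*(-30) = 630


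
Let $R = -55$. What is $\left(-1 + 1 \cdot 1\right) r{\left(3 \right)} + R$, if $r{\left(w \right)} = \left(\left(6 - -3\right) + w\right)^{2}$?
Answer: $-55$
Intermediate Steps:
$r{\left(w \right)} = \left(9 + w\right)^{2}$ ($r{\left(w \right)} = \left(\left(6 + 3\right) + w\right)^{2} = \left(9 + w\right)^{2}$)
$\left(-1 + 1 \cdot 1\right) r{\left(3 \right)} + R = \left(-1 + 1 \cdot 1\right) \left(9 + 3\right)^{2} - 55 = \left(-1 + 1\right) 12^{2} - 55 = 0 \cdot 144 - 55 = 0 - 55 = -55$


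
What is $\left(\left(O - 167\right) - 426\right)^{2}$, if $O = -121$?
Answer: $509796$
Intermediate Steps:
$\left(\left(O - 167\right) - 426\right)^{2} = \left(\left(-121 - 167\right) - 426\right)^{2} = \left(-288 - 426\right)^{2} = \left(-714\right)^{2} = 509796$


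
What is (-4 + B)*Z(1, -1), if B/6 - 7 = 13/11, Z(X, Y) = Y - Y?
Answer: 0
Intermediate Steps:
Z(X, Y) = 0
B = 540/11 (B = 42 + 6*(13/11) = 42 + 78/11 = 540/11 ≈ 49.091)
(-4 + B)*Z(1, -1) = (-4 + 540/11)*0 = (496/11)*0 = 0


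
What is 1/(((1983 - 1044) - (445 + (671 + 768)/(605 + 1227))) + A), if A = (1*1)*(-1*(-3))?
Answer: 1832/909065 ≈ 0.0020153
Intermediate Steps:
A = 3 (A = 1*3 = 3)
1/(((1983 - 1044) - (445 + (671 + 768)/(605 + 1227))) + A) = 1/(((1983 - 1044) - (445 + (671 + 768)/(605 + 1227))) + 3) = 1/((939 - (445 + 1439/1832)) + 3) = 1/((939 - 1*816679/1832) + 3) = 1/((939 - 816679/1832) + 3) = 1/(903569/1832 + 3) = 1/(909065/1832) = 1832/909065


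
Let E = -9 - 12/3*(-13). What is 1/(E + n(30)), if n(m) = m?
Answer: 1/73 ≈ 0.013699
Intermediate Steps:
E = 43 (E = -9 - 12*1/3*(-13) = -9 - 4*(-13) = -9 + 52 = 43)
1/(E + n(30)) = 1/(43 + 30) = 1/73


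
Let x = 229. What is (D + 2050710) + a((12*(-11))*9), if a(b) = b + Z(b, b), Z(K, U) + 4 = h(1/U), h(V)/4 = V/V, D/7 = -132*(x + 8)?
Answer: 1830534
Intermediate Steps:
D = -218988 (D = 7*(-132*(229 + 8)) = 7*(-132*237) = 7*(-31284) = -218988)
h(V) = 4 (h(V) = 4*(V/V) = 4*1 = 4)
Z(K, U) = 0 (Z(K, U) = -4 + 4 = 0)
a(b) = b (a(b) = b + 0 = b)
(D + 2050710) + a((12*(-11))*9) = (-218988 + 2050710) + (12*(-11))*9 = 1831722 - 132*9 = 1831722 - 1188 = 1830534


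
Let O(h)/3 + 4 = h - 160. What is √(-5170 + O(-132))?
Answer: I*√6058 ≈ 77.833*I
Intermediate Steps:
O(h) = -492 + 3*h (O(h) = -12 + 3*(h - 160) = -12 + 3*(-160 + h) = -12 + (-480 + 3*h) = -492 + 3*h)
√(-5170 + O(-132)) = √(-5170 + (-492 + 3*(-132))) = √(-5170 + (-492 - 396)) = √(-5170 - 888) = √(-6058) = I*√6058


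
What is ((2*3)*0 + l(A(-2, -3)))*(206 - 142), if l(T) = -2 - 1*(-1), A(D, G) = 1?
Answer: -64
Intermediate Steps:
l(T) = -1 (l(T) = -2 + 1 = -1)
((2*3)*0 + l(A(-2, -3)))*(206 - 142) = ((2*3)*0 - 1)*(206 - 142) = (6*0 - 1)*64 = (0 - 1)*64 = -1*64 = -64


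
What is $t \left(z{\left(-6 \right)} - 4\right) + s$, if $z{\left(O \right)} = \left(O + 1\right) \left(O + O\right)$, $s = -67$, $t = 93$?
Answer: $5141$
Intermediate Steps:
$z{\left(O \right)} = 2 O \left(1 + O\right)$ ($z{\left(O \right)} = \left(1 + O\right) 2 O = 2 O \left(1 + O\right)$)
$t \left(z{\left(-6 \right)} - 4\right) + s = 93 \left(2 \left(-6\right) \left(1 - 6\right) - 4\right) - 67 = 93 \left(2 \left(-6\right) \left(-5\right) - 4\right) - 67 = 93 \left(60 - 4\right) - 67 = 93 \cdot 56 - 67 = 5208 - 67 = 5141$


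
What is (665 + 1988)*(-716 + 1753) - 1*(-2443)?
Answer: 2753604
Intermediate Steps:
(665 + 1988)*(-716 + 1753) - 1*(-2443) = 2653*1037 + 2443 = 2751161 + 2443 = 2753604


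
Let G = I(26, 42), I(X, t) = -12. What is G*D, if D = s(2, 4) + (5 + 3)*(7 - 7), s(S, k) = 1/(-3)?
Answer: 4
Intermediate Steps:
s(S, k) = -1/3
G = -12
D = -1/3 (D = -1/3 + (5 + 3)*(7 - 7) = -1/3 + 8*0 = -1/3 + 0 = -1/3 ≈ -0.33333)
G*D = -12*(-1/3) = 4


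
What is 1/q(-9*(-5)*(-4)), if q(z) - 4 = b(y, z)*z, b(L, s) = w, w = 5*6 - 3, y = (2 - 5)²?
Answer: -1/4856 ≈ -0.00020593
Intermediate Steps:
y = 9 (y = (-3)² = 9)
w = 27 (w = 30 - 3 = 27)
b(L, s) = 27
q(z) = 4 + 27*z
1/q(-9*(-5)*(-4)) = 1/(4 + 27*(-9*(-5)*(-4))) = 1/(4 + 27*(45*(-4))) = 1/(4 + 27*(-180)) = 1/(4 - 4860) = 1/(-4856) = -1/4856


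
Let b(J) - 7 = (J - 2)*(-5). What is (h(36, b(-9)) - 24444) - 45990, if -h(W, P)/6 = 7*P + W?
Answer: -73254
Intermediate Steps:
b(J) = 17 - 5*J (b(J) = 7 + (J - 2)*(-5) = 7 + (-2 + J)*(-5) = 7 + (10 - 5*J) = 17 - 5*J)
h(W, P) = -42*P - 6*W (h(W, P) = -6*(7*P + W) = -6*(W + 7*P) = -42*P - 6*W)
(h(36, b(-9)) - 24444) - 45990 = ((-42*(17 - 5*(-9)) - 6*36) - 24444) - 45990 = ((-42*(17 + 45) - 216) - 24444) - 45990 = ((-42*62 - 216) - 24444) - 45990 = ((-2604 - 216) - 24444) - 45990 = (-2820 - 24444) - 45990 = -27264 - 45990 = -73254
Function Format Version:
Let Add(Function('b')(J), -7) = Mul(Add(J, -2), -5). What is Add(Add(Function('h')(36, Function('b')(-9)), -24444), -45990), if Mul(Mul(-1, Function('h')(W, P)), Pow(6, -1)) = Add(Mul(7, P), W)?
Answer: -73254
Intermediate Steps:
Function('b')(J) = Add(17, Mul(-5, J)) (Function('b')(J) = Add(7, Mul(Add(J, -2), -5)) = Add(7, Mul(Add(-2, J), -5)) = Add(7, Add(10, Mul(-5, J))) = Add(17, Mul(-5, J)))
Function('h')(W, P) = Add(Mul(-42, P), Mul(-6, W)) (Function('h')(W, P) = Mul(-6, Add(Mul(7, P), W)) = Mul(-6, Add(W, Mul(7, P))) = Add(Mul(-42, P), Mul(-6, W)))
Add(Add(Function('h')(36, Function('b')(-9)), -24444), -45990) = Add(Add(Add(Mul(-42, Add(17, Mul(-5, -9))), Mul(-6, 36)), -24444), -45990) = Add(Add(Add(Mul(-42, Add(17, 45)), -216), -24444), -45990) = Add(Add(Add(Mul(-42, 62), -216), -24444), -45990) = Add(Add(Add(-2604, -216), -24444), -45990) = Add(Add(-2820, -24444), -45990) = Add(-27264, -45990) = -73254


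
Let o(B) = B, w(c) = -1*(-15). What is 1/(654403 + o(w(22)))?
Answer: 1/654418 ≈ 1.5281e-6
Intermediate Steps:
w(c) = 15
1/(654403 + o(w(22))) = 1/(654403 + 15) = 1/654418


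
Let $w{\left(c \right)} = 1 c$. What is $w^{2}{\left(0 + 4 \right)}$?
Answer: $16$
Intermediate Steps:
$w{\left(c \right)} = c$
$w^{2}{\left(0 + 4 \right)} = \left(0 + 4\right)^{2} = 4^{2} = 16$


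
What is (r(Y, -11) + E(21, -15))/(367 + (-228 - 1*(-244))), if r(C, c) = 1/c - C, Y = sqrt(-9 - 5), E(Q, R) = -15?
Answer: -166/4213 - I*sqrt(14)/383 ≈ -0.039402 - 0.0097693*I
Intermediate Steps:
Y = I*sqrt(14) (Y = sqrt(-14) = I*sqrt(14) ≈ 3.7417*I)
(r(Y, -11) + E(21, -15))/(367 + (-228 - 1*(-244))) = ((1/(-11) - I*sqrt(14)) - 15)/(367 + (-228 - 1*(-244))) = ((-1/11 - I*sqrt(14)) - 15)/(367 + (-228 + 244)) = (-166/11 - I*sqrt(14))/(367 + 16) = (-166/11 - I*sqrt(14))/383 = (-166/11 - I*sqrt(14))*(1/383) = -166/4213 - I*sqrt(14)/383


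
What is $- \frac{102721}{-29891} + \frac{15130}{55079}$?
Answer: $\frac{6110020789}{1646366389} \approx 3.7112$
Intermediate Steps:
$- \frac{102721}{-29891} + \frac{15130}{55079} = \left(-102721\right) \left(- \frac{1}{29891}\right) + 15130 \cdot \frac{1}{55079} = \frac{102721}{29891} + \frac{15130}{55079} = \frac{6110020789}{1646366389}$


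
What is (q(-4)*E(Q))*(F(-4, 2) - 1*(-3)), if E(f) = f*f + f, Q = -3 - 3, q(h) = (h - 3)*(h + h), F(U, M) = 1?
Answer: 6720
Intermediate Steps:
q(h) = 2*h*(-3 + h) (q(h) = (-3 + h)*(2*h) = 2*h*(-3 + h))
Q = -6
E(f) = f + f² (E(f) = f² + f = f + f²)
(q(-4)*E(Q))*(F(-4, 2) - 1*(-3)) = ((2*(-4)*(-3 - 4))*(-6*(1 - 6)))*(1 - 1*(-3)) = ((2*(-4)*(-7))*(-6*(-5)))*(1 + 3) = (56*30)*4 = 1680*4 = 6720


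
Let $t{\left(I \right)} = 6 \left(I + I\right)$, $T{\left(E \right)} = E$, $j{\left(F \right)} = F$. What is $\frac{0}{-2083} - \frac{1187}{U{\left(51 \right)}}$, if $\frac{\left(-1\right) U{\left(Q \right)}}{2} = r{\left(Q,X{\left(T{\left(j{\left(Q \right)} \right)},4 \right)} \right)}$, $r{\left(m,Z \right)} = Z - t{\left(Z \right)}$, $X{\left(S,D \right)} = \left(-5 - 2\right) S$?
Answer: $\frac{1187}{7854} \approx 0.15113$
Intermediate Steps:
$t{\left(I \right)} = 12 I$ ($t{\left(I \right)} = 6 \cdot 2 I = 12 I$)
$X{\left(S,D \right)} = - 7 S$
$r{\left(m,Z \right)} = - 11 Z$ ($r{\left(m,Z \right)} = Z - 12 Z = - 11 Z$)
$U{\left(Q \right)} = - 154 Q$ ($U{\left(Q \right)} = - 2 \left(- 11 \left(- 7 Q\right)\right) = - 2 \cdot 77 Q = - 154 Q$)
$\frac{0}{-2083} - \frac{1187}{U{\left(51 \right)}} = \frac{0}{-2083} - \frac{1187}{\left(-154\right) 51} = 0 \left(- \frac{1}{2083}\right) - \frac{1187}{-7854} = 0 - - \frac{1187}{7854} = 0 + \frac{1187}{7854} = \frac{1187}{7854}$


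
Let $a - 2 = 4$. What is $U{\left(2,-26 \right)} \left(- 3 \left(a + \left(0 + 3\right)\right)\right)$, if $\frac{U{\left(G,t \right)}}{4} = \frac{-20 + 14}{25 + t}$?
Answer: $-648$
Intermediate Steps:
$a = 6$ ($a = 2 + 4 = 6$)
$U{\left(G,t \right)} = - \frac{24}{25 + t}$ ($U{\left(G,t \right)} = 4 \frac{-20 + 14}{25 + t} = 4 \left(- \frac{6}{25 + t}\right) = - \frac{24}{25 + t}$)
$U{\left(2,-26 \right)} \left(- 3 \left(a + \left(0 + 3\right)\right)\right) = - \frac{24}{25 - 26} \left(- 3 \left(6 + \left(0 + 3\right)\right)\right) = - \frac{24}{-1} \left(- 3 \left(6 + 3\right)\right) = \left(-24\right) \left(-1\right) \left(\left(-3\right) 9\right) = 24 \left(-27\right) = -648$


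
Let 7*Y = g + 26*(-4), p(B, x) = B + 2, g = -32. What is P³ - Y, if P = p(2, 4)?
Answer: 584/7 ≈ 83.429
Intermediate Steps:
p(B, x) = 2 + B
P = 4 (P = 2 + 2 = 4)
Y = -136/7 (Y = (-32 + 26*(-4))/7 = (-32 - 104)/7 = (⅐)*(-136) = -136/7 ≈ -19.429)
P³ - Y = 4³ - 1*(-136/7) = 64 + 136/7 = 584/7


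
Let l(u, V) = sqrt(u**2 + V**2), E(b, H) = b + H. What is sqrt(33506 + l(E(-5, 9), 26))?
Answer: sqrt(33506 + 2*sqrt(173)) ≈ 183.12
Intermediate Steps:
E(b, H) = H + b
l(u, V) = sqrt(V**2 + u**2)
sqrt(33506 + l(E(-5, 9), 26)) = sqrt(33506 + sqrt(26**2 + (9 - 5)**2)) = sqrt(33506 + sqrt(676 + 4**2)) = sqrt(33506 + sqrt(676 + 16)) = sqrt(33506 + sqrt(692)) = sqrt(33506 + 2*sqrt(173))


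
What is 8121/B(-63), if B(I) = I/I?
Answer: 8121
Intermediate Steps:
B(I) = 1
8121/B(-63) = 8121/1 = 8121*1 = 8121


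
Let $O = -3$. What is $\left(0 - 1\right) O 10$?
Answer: $30$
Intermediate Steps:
$\left(0 - 1\right) O 10 = \left(0 - 1\right) \left(-3\right) 10 = \left(-1\right) \left(-3\right) 10 = 3 \cdot 10 = 30$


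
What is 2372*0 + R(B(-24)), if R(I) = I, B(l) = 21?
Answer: 21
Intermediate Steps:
2372*0 + R(B(-24)) = 2372*0 + 21 = 0 + 21 = 21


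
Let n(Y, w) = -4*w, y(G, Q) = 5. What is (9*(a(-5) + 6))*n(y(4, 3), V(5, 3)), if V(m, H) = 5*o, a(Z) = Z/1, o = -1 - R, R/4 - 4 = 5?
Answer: 6660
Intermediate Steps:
R = 36 (R = 16 + 4*5 = 16 + 20 = 36)
o = -37 (o = -1 - 1*36 = -1 - 36 = -37)
a(Z) = Z (a(Z) = Z*1 = Z)
V(m, H) = -185 (V(m, H) = 5*(-37) = -185)
(9*(a(-5) + 6))*n(y(4, 3), V(5, 3)) = (9*(-5 + 6))*(-4*(-185)) = (9*1)*740 = 9*740 = 6660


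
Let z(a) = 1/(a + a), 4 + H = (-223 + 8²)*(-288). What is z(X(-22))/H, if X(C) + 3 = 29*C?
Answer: -1/58700216 ≈ -1.7036e-8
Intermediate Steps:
X(C) = -3 + 29*C
H = 45788 (H = -4 + (-223 + 8²)*(-288) = -4 + (-223 + 64)*(-288) = -4 - 159*(-288) = -4 + 45792 = 45788)
z(a) = 1/(2*a)
z(X(-22))/H = (1/(2*(-3 + 29*(-22))))/45788 = (1/(2*(-3 - 638)))*(1/45788) = ((½)/(-641))*(1/45788) = ((½)*(-1/641))*(1/45788) = -1/1282*1/45788 = -1/58700216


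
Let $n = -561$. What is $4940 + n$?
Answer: $4379$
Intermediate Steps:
$4940 + n = 4940 - 561 = 4379$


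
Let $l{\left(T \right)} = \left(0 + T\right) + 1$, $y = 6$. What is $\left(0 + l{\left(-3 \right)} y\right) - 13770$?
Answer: $-13782$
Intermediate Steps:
$l{\left(T \right)} = 1 + T$ ($l{\left(T \right)} = T + 1 = 1 + T$)
$\left(0 + l{\left(-3 \right)} y\right) - 13770 = \left(0 + \left(1 - 3\right) 6\right) - 13770 = \left(0 - 12\right) - 13770 = -12 - 13770 = -13782$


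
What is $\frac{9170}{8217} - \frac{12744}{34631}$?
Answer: $\frac{212848822}{284562927} \approx 0.74798$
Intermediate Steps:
$\frac{9170}{8217} - \frac{12744}{34631} = \frac{212848822}{284562927}$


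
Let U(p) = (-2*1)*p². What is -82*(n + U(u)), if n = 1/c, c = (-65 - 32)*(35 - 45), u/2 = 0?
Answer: -41/485 ≈ -0.084536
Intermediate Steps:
u = 0 (u = 2*0 = 0)
c = 970 (c = -97*(-10) = 970)
U(p) = -2*p²
n = 1/970 ≈ 0.0010309
-82*(n + U(u)) = -82*(1/970 - 2*0²) = -82*(1/970 - 2*0) = -82*(1/970 + 0) = -82*1/970 = -41/485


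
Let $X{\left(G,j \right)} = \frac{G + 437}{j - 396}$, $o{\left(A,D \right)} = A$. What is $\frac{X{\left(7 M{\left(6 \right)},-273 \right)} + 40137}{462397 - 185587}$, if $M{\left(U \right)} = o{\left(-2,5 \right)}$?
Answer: $\frac{298347}{2057621} \approx 0.145$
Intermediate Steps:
$M{\left(U \right)} = -2$
$X{\left(G,j \right)} = \frac{437 + G}{-396 + j}$
$\frac{X{\left(7 M{\left(6 \right)},-273 \right)} + 40137}{462397 - 185587} = \frac{\frac{437 + 7 \left(-2\right)}{-396 - 273} + 40137}{462397 - 185587} = \frac{\frac{437 - 14}{-669} + 40137}{276810} = \left(\left(- \frac{1}{669}\right) 423 + 40137\right) \frac{1}{276810} = \left(- \frac{141}{223} + 40137\right) \frac{1}{276810} = \frac{8950410}{223} \cdot \frac{1}{276810} = \frac{298347}{2057621}$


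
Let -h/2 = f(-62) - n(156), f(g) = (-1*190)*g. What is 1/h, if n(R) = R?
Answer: -1/23248 ≈ -4.3014e-5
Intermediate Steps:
f(g) = -190*g
h = -23248 (h = -2*(-190*(-62) - 1*156) = -2*(11780 - 156) = -2*11624 = -23248)
1/h = 1/(-23248) = -1/23248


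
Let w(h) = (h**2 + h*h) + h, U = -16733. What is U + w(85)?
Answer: -2198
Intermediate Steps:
w(h) = h + 2*h**2 (w(h) = (h**2 + h**2) + h = 2*h**2 + h = h + 2*h**2)
U + w(85) = -16733 + 85*(1 + 2*85) = -16733 + 85*(1 + 170) = -16733 + 85*171 = -16733 + 14535 = -2198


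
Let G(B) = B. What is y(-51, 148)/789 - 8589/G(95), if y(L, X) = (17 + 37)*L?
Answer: -2346117/24985 ≈ -93.901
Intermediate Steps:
y(L, X) = 54*L
y(-51, 148)/789 - 8589/G(95) = (54*(-51))/789 - 8589/95 = -2754*1/789 - 8589*1/95 = -918/263 - 8589/95 = -2346117/24985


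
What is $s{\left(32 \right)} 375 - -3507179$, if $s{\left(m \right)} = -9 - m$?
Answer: $3491804$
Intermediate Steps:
$s{\left(32 \right)} 375 - -3507179 = \left(-9 - 32\right) 375 - -3507179 = \left(-9 - 32\right) 375 + 3507179 = \left(-41\right) 375 + 3507179 = -15375 + 3507179 = 3491804$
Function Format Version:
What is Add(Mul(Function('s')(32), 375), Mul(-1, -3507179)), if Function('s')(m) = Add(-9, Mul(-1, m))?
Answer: 3491804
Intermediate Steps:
Add(Mul(Function('s')(32), 375), Mul(-1, -3507179)) = Add(Mul(Add(-9, Mul(-1, 32)), 375), Mul(-1, -3507179)) = Add(Mul(Add(-9, -32), 375), 3507179) = Add(Mul(-41, 375), 3507179) = Add(-15375, 3507179) = 3491804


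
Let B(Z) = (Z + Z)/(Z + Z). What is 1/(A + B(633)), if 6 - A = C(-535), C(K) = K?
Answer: 1/542 ≈ 0.0018450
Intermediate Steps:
A = 541 (A = 6 - 1*(-535) = 6 + 535 = 541)
B(Z) = 1 (B(Z) = (2*Z)/((2*Z)) = (2*Z)*(1/(2*Z)) = 1)
1/(A + B(633)) = 1/(541 + 1) = 1/542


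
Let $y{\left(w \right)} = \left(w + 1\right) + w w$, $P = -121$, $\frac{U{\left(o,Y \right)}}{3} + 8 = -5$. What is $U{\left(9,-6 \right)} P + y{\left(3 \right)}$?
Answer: $4732$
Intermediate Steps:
$U{\left(o,Y \right)} = -39$ ($U{\left(o,Y \right)} = -24 + 3 \left(-5\right) = -24 - 15 = -39$)
$y{\left(w \right)} = 1 + w + w^{2}$ ($y{\left(w \right)} = \left(1 + w\right) + w^{2} = 1 + w + w^{2}$)
$U{\left(9,-6 \right)} P + y{\left(3 \right)} = \left(-39\right) \left(-121\right) + \left(1 + 3 + 3^{2}\right) = 4719 + \left(1 + 3 + 9\right) = 4719 + 13 = 4732$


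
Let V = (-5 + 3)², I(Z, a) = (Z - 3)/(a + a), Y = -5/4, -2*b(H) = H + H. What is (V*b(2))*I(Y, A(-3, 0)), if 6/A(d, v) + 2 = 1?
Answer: -17/6 ≈ -2.8333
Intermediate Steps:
A(d, v) = -6 (A(d, v) = 6/(-2 + 1) = 6/(-1) = 6*(-1) = -6)
b(H) = -H (b(H) = -(H + H)/2 = -H)
Y = -5/4 (Y = -5*¼ = -5/4 ≈ -1.2500)
I(Z, a) = (-3 + Z)/(2*a) (I(Z, a) = (-3 + Z)/((2*a)) = (-3 + Z)*(1/(2*a)) = (-3 + Z)/(2*a))
V = 4 (V = (-2)² = 4)
(V*b(2))*I(Y, A(-3, 0)) = (4*(-1*2))*((½)*(-3 - 5/4)/(-6)) = (4*(-2))*((½)*(-⅙)*(-17/4)) = -8*17/48 = -17/6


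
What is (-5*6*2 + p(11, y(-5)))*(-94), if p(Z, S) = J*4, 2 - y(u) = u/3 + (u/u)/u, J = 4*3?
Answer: 1128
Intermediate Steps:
J = 12
y(u) = 2 - 1/u - u/3 (y(u) = 2 - (u/3 + (u/u)/u) = 2 - (u*(⅓) + 1/u) = 2 - (u/3 + 1/u) = 2 - (1/u + u/3) = 2 + (-1/u - u/3) = 2 - 1/u - u/3)
p(Z, S) = 48 (p(Z, S) = 12*4 = 48)
(-5*6*2 + p(11, y(-5)))*(-94) = (-5*6*2 + 48)*(-94) = (-30*2 + 48)*(-94) = (-60 + 48)*(-94) = -12*(-94) = 1128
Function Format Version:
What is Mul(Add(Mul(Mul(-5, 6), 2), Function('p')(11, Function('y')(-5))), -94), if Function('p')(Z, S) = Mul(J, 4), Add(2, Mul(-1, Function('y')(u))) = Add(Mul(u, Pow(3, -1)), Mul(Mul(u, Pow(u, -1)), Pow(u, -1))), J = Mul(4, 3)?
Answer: 1128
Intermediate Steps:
J = 12
Function('y')(u) = Add(2, Mul(-1, Pow(u, -1)), Mul(Rational(-1, 3), u)) (Function('y')(u) = Add(2, Mul(-1, Add(Mul(u, Pow(3, -1)), Mul(Mul(u, Pow(u, -1)), Pow(u, -1))))) = Add(2, Mul(-1, Add(Mul(u, Rational(1, 3)), Mul(1, Pow(u, -1))))) = Add(2, Mul(-1, Add(Mul(Rational(1, 3), u), Pow(u, -1)))) = Add(2, Mul(-1, Add(Pow(u, -1), Mul(Rational(1, 3), u)))) = Add(2, Add(Mul(-1, Pow(u, -1)), Mul(Rational(-1, 3), u))) = Add(2, Mul(-1, Pow(u, -1)), Mul(Rational(-1, 3), u)))
Function('p')(Z, S) = 48 (Function('p')(Z, S) = Mul(12, 4) = 48)
Mul(Add(Mul(Mul(-5, 6), 2), Function('p')(11, Function('y')(-5))), -94) = Mul(Add(Mul(Mul(-5, 6), 2), 48), -94) = Mul(Add(Mul(-30, 2), 48), -94) = Mul(Add(-60, 48), -94) = Mul(-12, -94) = 1128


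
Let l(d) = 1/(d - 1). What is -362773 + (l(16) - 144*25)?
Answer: -5495594/15 ≈ -3.6637e+5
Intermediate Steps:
l(d) = 1/(-1 + d)
-362773 + (l(16) - 144*25) = -362773 + (1/(-1 + 16) - 144*25) = -362773 + (1/15 - 3600) = -362773 - 53999/15 = -5495594/15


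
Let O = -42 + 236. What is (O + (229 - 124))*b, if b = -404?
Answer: -120796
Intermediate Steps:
O = 194
(O + (229 - 124))*b = (194 + (229 - 124))*(-404) = (194 + 105)*(-404) = 299*(-404) = -120796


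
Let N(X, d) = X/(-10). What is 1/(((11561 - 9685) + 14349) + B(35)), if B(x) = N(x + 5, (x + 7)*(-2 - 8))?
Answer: 1/16221 ≈ 6.1648e-5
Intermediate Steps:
N(X, d) = -X/10 (N(X, d) = X*(-1/10) = -X/10)
B(x) = -1/2 - x/10 (B(x) = -(x + 5)/10 = -(5 + x)/10 = -1/2 - x/10)
1/(((11561 - 9685) + 14349) + B(35)) = 1/(((11561 - 9685) + 14349) + (-1/2 - 1/10*35)) = 1/((1876 + 14349) + (-1/2 - 7/2)) = 1/(16225 - 4) = 1/16221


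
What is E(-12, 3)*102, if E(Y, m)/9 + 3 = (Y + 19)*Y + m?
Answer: -77112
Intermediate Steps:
E(Y, m) = -27 + 9*m + 9*Y*(19 + Y) (E(Y, m) = -27 + 9*((Y + 19)*Y + m) = -27 + 9*((19 + Y)*Y + m) = -27 + 9*(Y*(19 + Y) + m) = -27 + 9*(m + Y*(19 + Y)) = -27 + (9*m + 9*Y*(19 + Y)) = -27 + 9*m + 9*Y*(19 + Y))
E(-12, 3)*102 = (-27 + 9*3 + 9*(-12)² + 171*(-12))*102 = (-27 + 27 + 9*144 - 2052)*102 = (-27 + 27 + 1296 - 2052)*102 = -756*102 = -77112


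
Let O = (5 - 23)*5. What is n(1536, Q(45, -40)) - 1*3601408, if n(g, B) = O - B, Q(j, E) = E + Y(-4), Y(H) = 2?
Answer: -3601460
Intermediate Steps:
O = -90 (O = -18*5 = -90)
Q(j, E) = 2 + E (Q(j, E) = E + 2 = 2 + E)
n(g, B) = -90 - B
n(1536, Q(45, -40)) - 1*3601408 = (-90 - (2 - 40)) - 1*3601408 = (-90 - 1*(-38)) - 3601408 = (-90 + 38) - 3601408 = -52 - 3601408 = -3601460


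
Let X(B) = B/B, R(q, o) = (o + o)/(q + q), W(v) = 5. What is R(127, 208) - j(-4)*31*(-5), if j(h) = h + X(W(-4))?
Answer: -58847/127 ≈ -463.36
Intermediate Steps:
R(q, o) = o/q (R(q, o) = (2*o)/((2*q)) = (2*o)*(1/(2*q)) = o/q)
X(B) = 1
j(h) = 1 + h (j(h) = h + 1 = 1 + h)
R(127, 208) - j(-4)*31*(-5) = 208/127 - (1 - 4)*31*(-5) = 208*(1/127) - (-3*31)*(-5) = 208/127 - (-93)*(-5) = 208/127 - 1*465 = 208/127 - 465 = -58847/127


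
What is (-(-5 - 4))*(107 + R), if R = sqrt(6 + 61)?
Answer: 963 + 9*sqrt(67) ≈ 1036.7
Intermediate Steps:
R = sqrt(67) ≈ 8.1853
(-(-5 - 4))*(107 + R) = (-(-5 - 4))*(107 + sqrt(67)) = (-1*(-9))*(107 + sqrt(67)) = 9*(107 + sqrt(67)) = 963 + 9*sqrt(67)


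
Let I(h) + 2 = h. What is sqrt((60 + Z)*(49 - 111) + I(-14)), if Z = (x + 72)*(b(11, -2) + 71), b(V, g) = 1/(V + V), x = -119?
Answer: sqrt(24598145)/11 ≈ 450.88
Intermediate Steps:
b(V, g) = 1/(2*V)
Z = -73461/22 (Z = (-119 + 72)*((1/2)/11 + 71) = -47*((1/2)*(1/11) + 71) = -47*(1/22 + 71) = -47*1563/22 = -73461/22 ≈ -3339.1)
I(h) = -2 + h
sqrt((60 + Z)*(49 - 111) + I(-14)) = sqrt((60 - 73461/22)*(49 - 111) + (-2 - 14)) = sqrt(-72141/22*(-62) - 16) = sqrt(2236371/11 - 16) = sqrt(2236195/11) = sqrt(24598145)/11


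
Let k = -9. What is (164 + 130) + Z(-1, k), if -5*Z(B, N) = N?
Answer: 1479/5 ≈ 295.80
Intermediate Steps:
Z(B, N) = -N/5
(164 + 130) + Z(-1, k) = (164 + 130) - 1/5*(-9) = 294 + 9/5 = 1479/5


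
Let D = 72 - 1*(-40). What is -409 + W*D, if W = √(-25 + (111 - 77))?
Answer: -73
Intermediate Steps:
W = 3 (W = √(-25 + 34) = √9 = 3)
D = 112 (D = 72 + 40 = 112)
-409 + W*D = -409 + 3*112 = -409 + 336 = -73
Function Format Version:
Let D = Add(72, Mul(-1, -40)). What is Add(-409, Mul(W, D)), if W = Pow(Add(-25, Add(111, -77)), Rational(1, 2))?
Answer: -73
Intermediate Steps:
W = 3 (W = Pow(Add(-25, 34), Rational(1, 2)) = Pow(9, Rational(1, 2)) = 3)
D = 112 (D = Add(72, 40) = 112)
Add(-409, Mul(W, D)) = Add(-409, Mul(3, 112)) = Add(-409, 336) = -73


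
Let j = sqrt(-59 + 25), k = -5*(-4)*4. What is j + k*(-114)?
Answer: -9120 + I*sqrt(34) ≈ -9120.0 + 5.831*I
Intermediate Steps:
k = 80 (k = 20*4 = 80)
j = I*sqrt(34) (j = sqrt(-34) = I*sqrt(34) ≈ 5.8309*I)
j + k*(-114) = I*sqrt(34) + 80*(-114) = I*sqrt(34) - 9120 = -9120 + I*sqrt(34)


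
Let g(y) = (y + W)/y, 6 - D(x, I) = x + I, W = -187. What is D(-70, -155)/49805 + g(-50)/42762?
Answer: 4816237/1014172100 ≈ 0.0047489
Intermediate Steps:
D(x, I) = 6 - I - x (D(x, I) = 6 - (x + I) = 6 - (I + x) = 6 + (-I - x) = 6 - I - x)
g(y) = (-187 + y)/y (g(y) = (y - 187)/y = (-187 + y)/y)
D(-70, -155)/49805 + g(-50)/42762 = (6 - 1*(-155) - 1*(-70))/49805 + ((-187 - 50)/(-50))/42762 = (6 + 155 + 70)*(1/49805) - 1/50*(-237)*(1/42762) = 231*(1/49805) + (237/50)*(1/42762) = 33/7115 + 79/712700 = 4816237/1014172100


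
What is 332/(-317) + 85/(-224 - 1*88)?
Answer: -130529/98904 ≈ -1.3198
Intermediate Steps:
332/(-317) + 85/(-224 - 1*88) = 332*(-1/317) + 85/(-224 - 88) = -332/317 + 85/(-312) = -332/317 + 85*(-1/312) = -332/317 - 85/312 = -130529/98904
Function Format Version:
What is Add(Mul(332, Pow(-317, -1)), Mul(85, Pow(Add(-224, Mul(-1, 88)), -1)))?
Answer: Rational(-130529, 98904) ≈ -1.3198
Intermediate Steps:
Add(Mul(332, Pow(-317, -1)), Mul(85, Pow(Add(-224, Mul(-1, 88)), -1))) = Add(Mul(332, Rational(-1, 317)), Mul(85, Pow(Add(-224, -88), -1))) = Add(Rational(-332, 317), Mul(85, Pow(-312, -1))) = Add(Rational(-332, 317), Mul(85, Rational(-1, 312))) = Add(Rational(-332, 317), Rational(-85, 312)) = Rational(-130529, 98904)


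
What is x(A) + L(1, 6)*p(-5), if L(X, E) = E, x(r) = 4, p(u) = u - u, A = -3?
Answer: 4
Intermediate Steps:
p(u) = 0
x(A) + L(1, 6)*p(-5) = 4 + 6*0 = 4 + 0 = 4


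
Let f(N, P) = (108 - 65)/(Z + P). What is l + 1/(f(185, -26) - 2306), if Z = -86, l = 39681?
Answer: 10250197403/258315 ≈ 39681.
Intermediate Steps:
f(N, P) = 43/(-86 + P) (f(N, P) = (108 - 65)/(-86 + P) = 43/(-86 + P))
l + 1/(f(185, -26) - 2306) = 39681 + 1/(43/(-86 - 26) - 2306) = 39681 + 1/(43/(-112) - 2306) = 39681 + 1/(43*(-1/112) - 2306) = 39681 + 1/(-43/112 - 2306) = 39681 + 1/(-258315/112) = 39681 - 112/258315 = 10250197403/258315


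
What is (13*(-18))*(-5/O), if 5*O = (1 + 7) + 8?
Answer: 2925/8 ≈ 365.63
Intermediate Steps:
O = 16/5 (O = ((1 + 7) + 8)/5 = (8 + 8)/5 = (⅕)*16 = 16/5 ≈ 3.2000)
(13*(-18))*(-5/O) = (13*(-18))*(-5/16/5) = -(-1170)*5/16 = -234*(-25/16) = 2925/8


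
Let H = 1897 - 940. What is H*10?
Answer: 9570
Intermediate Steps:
H = 957
H*10 = 957*10 = 9570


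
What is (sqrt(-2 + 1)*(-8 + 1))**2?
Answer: -49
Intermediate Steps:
(sqrt(-2 + 1)*(-8 + 1))**2 = (sqrt(-1)*(-7))**2 = (I*(-7))**2 = (-7*I)**2 = -49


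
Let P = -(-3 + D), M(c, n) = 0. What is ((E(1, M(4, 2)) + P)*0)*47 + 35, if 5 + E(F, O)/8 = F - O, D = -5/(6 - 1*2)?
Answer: 35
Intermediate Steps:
D = -5/4 (D = -5/(6 - 2) = -5/4 ≈ -1.2500)
E(F, O) = -40 - 8*O + 8*F (E(F, O) = -40 + 8*(F - O) = -40 + (-8*O + 8*F) = -40 - 8*O + 8*F)
P = 17/4 (P = -(-3 - 5/4) = -1*(-17/4) = 17/4 ≈ 4.2500)
((E(1, M(4, 2)) + P)*0)*47 + 35 = (((-40 - 8*0 + 8*1) + 17/4)*0)*47 + 35 = (((-40 + 0 + 8) + 17/4)*0)*47 + 35 = ((-32 + 17/4)*0)*47 + 35 = -111/4*0*47 + 35 = 0*47 + 35 = 0 + 35 = 35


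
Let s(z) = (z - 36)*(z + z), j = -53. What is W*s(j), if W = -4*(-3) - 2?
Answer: 94340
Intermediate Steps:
s(z) = 2*z*(-36 + z) (s(z) = (-36 + z)*(2*z) = 2*z*(-36 + z))
W = 10 (W = 12 - 2 = 10)
W*s(j) = 10*(2*(-53)*(-36 - 53)) = 10*(2*(-53)*(-89)) = 10*9434 = 94340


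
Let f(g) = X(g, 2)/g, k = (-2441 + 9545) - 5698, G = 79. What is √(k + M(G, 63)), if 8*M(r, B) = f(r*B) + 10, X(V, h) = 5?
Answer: √61970364526/6636 ≈ 37.513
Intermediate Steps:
k = 1406 (k = 7104 - 5698 = 1406)
f(g) = 5/g
M(r, B) = 5/4 + 5/(8*B*r) (M(r, B) = (5/((r*B)) + 10)/8 = (5/((B*r)) + 10)/8 = (5*(1/(B*r)) + 10)/8 = (5/(B*r) + 10)/8 = (10 + 5/(B*r))/8 = 5/4 + 5/(8*B*r))
√(k + M(G, 63)) = √(1406 + (5/4 + (5/8)/(63*79))) = √(1406 + (5/4 + (5/8)*(1/63)*(1/79))) = √(1406 + (5/4 + 5/39816)) = √(1406 + 49775/39816) = √(56031071/39816) = √61970364526/6636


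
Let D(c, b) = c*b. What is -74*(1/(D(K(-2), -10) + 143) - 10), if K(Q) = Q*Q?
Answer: 76146/103 ≈ 739.28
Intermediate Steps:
K(Q) = Q²
D(c, b) = b*c
-74*(1/(D(K(-2), -10) + 143) - 10) = -74*(1/(-10*(-2)² + 143) - 10) = -74*(1/(-10*4 + 143) - 10) = -74*(1/(-40 + 143) - 10) = -74*(1/103 - 10) = -74*(-1029/103) = 76146/103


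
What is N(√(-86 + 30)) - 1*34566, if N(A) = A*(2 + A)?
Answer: -34622 + 4*I*√14 ≈ -34622.0 + 14.967*I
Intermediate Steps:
N(√(-86 + 30)) - 1*34566 = √(-86 + 30)*(2 + √(-86 + 30)) - 1*34566 = √(-56)*(2 + √(-56)) - 34566 = (2*I*√14)*(2 + 2*I*√14) - 34566 = 2*I*√14*(2 + 2*I*√14) - 34566 = -34566 + 2*I*√14*(2 + 2*I*√14)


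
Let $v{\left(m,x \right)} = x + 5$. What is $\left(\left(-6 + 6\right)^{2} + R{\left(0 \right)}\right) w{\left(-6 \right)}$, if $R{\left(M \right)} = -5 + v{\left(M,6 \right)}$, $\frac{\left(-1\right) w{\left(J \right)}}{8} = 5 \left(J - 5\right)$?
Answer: $2640$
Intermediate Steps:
$v{\left(m,x \right)} = 5 + x$
$w{\left(J \right)} = 200 - 40 J$ ($w{\left(J \right)} = - 8 \cdot 5 \left(J - 5\right) = - 8 \cdot 5 \left(-5 + J\right) = - 8 \left(-25 + 5 J\right) = 200 - 40 J$)
$R{\left(M \right)} = 6$ ($R{\left(M \right)} = -5 + \left(5 + 6\right) = -5 + 11 = 6$)
$\left(\left(-6 + 6\right)^{2} + R{\left(0 \right)}\right) w{\left(-6 \right)} = \left(\left(-6 + 6\right)^{2} + 6\right) \left(200 - -240\right) = \left(0^{2} + 6\right) \left(200 + 240\right) = \left(0 + 6\right) 440 = 6 \cdot 440 = 2640$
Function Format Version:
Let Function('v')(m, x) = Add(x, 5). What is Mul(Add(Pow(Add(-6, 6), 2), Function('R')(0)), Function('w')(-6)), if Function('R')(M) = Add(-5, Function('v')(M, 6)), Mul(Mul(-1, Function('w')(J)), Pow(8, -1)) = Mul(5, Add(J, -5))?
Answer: 2640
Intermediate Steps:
Function('v')(m, x) = Add(5, x)
Function('w')(J) = Add(200, Mul(-40, J)) (Function('w')(J) = Mul(-8, Mul(5, Add(J, -5))) = Mul(-8, Mul(5, Add(-5, J))) = Mul(-8, Add(-25, Mul(5, J))) = Add(200, Mul(-40, J)))
Function('R')(M) = 6 (Function('R')(M) = Add(-5, Add(5, 6)) = Add(-5, 11) = 6)
Mul(Add(Pow(Add(-6, 6), 2), Function('R')(0)), Function('w')(-6)) = Mul(Add(Pow(Add(-6, 6), 2), 6), Add(200, Mul(-40, -6))) = Mul(Add(Pow(0, 2), 6), Add(200, 240)) = Mul(Add(0, 6), 440) = Mul(6, 440) = 2640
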